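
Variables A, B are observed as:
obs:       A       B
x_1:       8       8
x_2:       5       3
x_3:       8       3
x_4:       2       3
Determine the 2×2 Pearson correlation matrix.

Step 1 — column means:
  mean(A) = (8 + 5 + 8 + 2) / 4 = 23/4 = 5.75
  mean(B) = (8 + 3 + 3 + 3) / 4 = 17/4 = 4.25

Step 2 — sample variances and covariances s[i,j] = (1/(n-1)) · Σ_k (x_{k,i} - mean_i) · (x_{k,j} - mean_j), with n-1 = 3:
  s[A,A] = ((2.25)·(2.25) + (-0.75)·(-0.75) + (2.25)·(2.25) + (-3.75)·(-3.75)) / 3 = 24.75/3 = 8.25
  s[A,B] = ((2.25)·(3.75) + (-0.75)·(-1.25) + (2.25)·(-1.25) + (-3.75)·(-1.25)) / 3 = 11.25/3 = 3.75
  s[B,B] = ((3.75)·(3.75) + (-1.25)·(-1.25) + (-1.25)·(-1.25) + (-1.25)·(-1.25)) / 3 = 18.75/3 = 6.25
  Sample standard deviations s_i = √(s[i,i]):
  s(A) = √(8.25) = 2.8723
  s(B) = √(6.25) = 2.5

Step 3 — r_{ij} = s_{ij} / (s_i · s_j):
  r[A,A] = 1 (diagonal).
  r[A,B] = 3.75 / (2.8723 · 2.5) = 3.75 / 7.1807 = 0.5222
  r[B,B] = 1 (diagonal).

R is symmetric with unit diagonal. Assembling:

R = [[1, 0.5222],
 [0.5222, 1]]


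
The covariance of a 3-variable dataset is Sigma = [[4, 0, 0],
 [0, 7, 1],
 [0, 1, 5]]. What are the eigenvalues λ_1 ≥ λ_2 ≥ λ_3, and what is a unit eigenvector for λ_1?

Step 1 — characteristic polynomial p(λ) = det(λI - Sigma) = λ³ - tr·λ² + c_1·λ - det, where tr = trace, c_1 = sum of the principal 2×2 minors, det = det(Sigma):
  tr = 4 + 7 + 5 = 16,
  c_1 = (4·7 - (0)²) + (4·5 - (0)²) + (7·5 - (1)²) = 28 + 20 + 34 = 82,
  det = 4·(7·5 - (1)²) - (0)·((0)·5 - (1)·(0)) + (0)·((0)·(1) - 7·(0)) = 4·(34) - (0)·(0) + (0)·(0) = 136.
  So p(λ) = λ³ - 16λ² + 82λ - 136.
Step 2 — look for an integer root (rational root theorem: any rational root is an integer divisor of 136). Testing λ = 4:
  p(4) = 64 - 256 + 328 - 136 = 0  ✓
  Dividing out (λ - 4): p(λ) = (λ - 4)(λ² - 12λ + 34).
Step 3 — remaining eigenvalues from the quadratic λ² - 12λ + 34 = 0:
  Δ = 12² - 4·34 = 144 - 136 = 8,  λ = (12 ± √8)/2 = (12 ± 2.8284)/2 ≈ 7.4142 or 4.5858.
  Sorted: λ_1 = 7.4142,  λ_2 = 4.5858,  λ_3 = 4  (check: sum = 16 = tr ✓).

Step 4 — unit eigenvector for λ_1 ≈ 7.4142: v spans the null space of (Sigma - λ_1 I), whose rows are
  r_1 = (-3.4142, 0, 0),  r_2 = (0, -0.4142, 1),  r_3 = (0, 1, -2.4142).
  v is orthogonal to every row, so take v ∝ r_1 × r_2 = ((0)·(1) - (0)·(-0.4142), (0)·(0) - (-3.4142)·(1), (-3.4142)·(-0.4142) - (0)·(0)) ≈ (0, 3.4142, 1.4142).
  Let u = (0, 3.4142, 1.4142).
  ||u|| = √((0)² + (3.4142)² + (1.4142)²) = √(13.6569) ≈ 3.6955,  v_1 = u/||u|| ≈ (0, 0.9239, 0.3827) (||v_1|| = 1).

λ_1 = 7.4142,  λ_2 = 4.5858,  λ_3 = 4;  v_1 ≈ (0, 0.9239, 0.3827)


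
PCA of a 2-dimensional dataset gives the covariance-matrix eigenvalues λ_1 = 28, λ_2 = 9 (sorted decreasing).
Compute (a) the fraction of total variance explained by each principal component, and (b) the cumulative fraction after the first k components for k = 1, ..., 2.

Step 1 — total variance = trace(Sigma) = Σ λ_i = 28 + 9 = 37.

Step 2 — fraction explained by component i = λ_i / Σ λ:
  PC1: 28/37 = 0.7568
  PC2: 9/37 = 0.2432

Step 3 — cumulative fraction after k components = (λ_1 + ... + λ_k) / Σ λ:
  k = 1: 28/37 = 0.7568
  k = 2: (28 + 9)/37 = 37/37 = 1

Summary (fraction, with percent):

explained: PC1 0.7568 (75.68%), PC2 0.2432 (24.32%);  cumulative: 0.7568, 1


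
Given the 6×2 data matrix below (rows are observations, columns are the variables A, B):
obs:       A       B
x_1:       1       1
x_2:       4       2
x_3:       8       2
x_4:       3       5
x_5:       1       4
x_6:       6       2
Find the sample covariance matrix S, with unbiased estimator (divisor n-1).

Step 1 — column means:
  mean(A) = (1 + 4 + 8 + 3 + 1 + 6) / 6 = 23/6 = 3.8333
  mean(B) = (1 + 2 + 2 + 5 + 4 + 2) / 6 = 16/6 = 2.6667

Step 2 — sample covariance S[i,j] = (1/(n-1)) · Σ_k (x_{k,i} - mean_i) · (x_{k,j} - mean_j), with n-1 = 5.
  S[A,A] = ((-2.8333)·(-2.8333) + (0.1667)·(0.1667) + (4.1667)·(4.1667) + (-0.8333)·(-0.8333) + (-2.8333)·(-2.8333) + (2.1667)·(2.1667)) / 5 = 38.8333/5 = 7.7667
  S[A,B] = ((-2.8333)·(-1.6667) + (0.1667)·(-0.6667) + (4.1667)·(-0.6667) + (-0.8333)·(2.3333) + (-2.8333)·(1.3333) + (2.1667)·(-0.6667)) / 5 = -5.3333/5 = -1.0667
  S[B,B] = ((-1.6667)·(-1.6667) + (-0.6667)·(-0.6667) + (-0.6667)·(-0.6667) + (2.3333)·(2.3333) + (1.3333)·(1.3333) + (-0.6667)·(-0.6667)) / 5 = 11.3333/5 = 2.2667

S is symmetric (S[j,i] = S[i,j]). Assembling:

S = [[7.7667, -1.0667],
 [-1.0667, 2.2667]]


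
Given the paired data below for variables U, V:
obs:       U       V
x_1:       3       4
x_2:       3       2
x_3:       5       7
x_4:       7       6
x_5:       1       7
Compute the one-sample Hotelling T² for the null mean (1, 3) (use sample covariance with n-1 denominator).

Step 1 — sample mean vector:
  mean(U) = (3 + 3 + 5 + 7 + 1) / 5 = 19/5 = 3.8
  mean(V) = (4 + 2 + 7 + 6 + 7) / 5 = 26/5 = 5.2
  x̄ = (3.8, 5.2),  deviation x̄ - mu_0 = (3.8, 5.2) - (1, 3) = (2.8, 2.2).

Step 2 — sample covariance matrix, S[i,j] = (1/(n-1)) · Σ_k (x_{k,i} - mean_i) · (x_{k,j} - mean_j), divisor n-1 = 4:
  S[U,U] = ((-0.8)·(-0.8) + (-0.8)·(-0.8) + (1.2)·(1.2) + (3.2)·(3.2) + (-2.8)·(-2.8)) / 4 = 20.8/4 = 5.2
  S[U,V] = ((-0.8)·(-1.2) + (-0.8)·(-3.2) + (1.2)·(1.8) + (3.2)·(0.8) + (-2.8)·(1.8)) / 4 = 3.2/4 = 0.8
  S[V,V] = ((-1.2)·(-1.2) + (-3.2)·(-3.2) + (1.8)·(1.8) + (0.8)·(0.8) + (1.8)·(1.8)) / 4 = 18.8/4 = 4.7
  S = [[5.2, 0.8],
 [0.8, 4.7]].

Step 3 — invert S. det(S) = 5.2·4.7 - (0.8)² = 23.8.
  S^{-1} = (1/det) · [[d, -b], [-b, a]] = [[0.1975, -0.0336],
 [-0.0336, 0.2185]].

Step 4 — quadratic form (x̄ - mu_0)^T · S^{-1} · (x̄ - mu_0):
  S^{-1} · (x̄ - mu_0) = (0.479, 0.3866),
  (x̄ - mu_0)^T · [...] = (2.8)·(0.479) + (2.2)·(0.3866) = 2.1916.

Step 5 — scale by n: T² = 5 · 2.1916 = 10.958.

T² ≈ 10.958


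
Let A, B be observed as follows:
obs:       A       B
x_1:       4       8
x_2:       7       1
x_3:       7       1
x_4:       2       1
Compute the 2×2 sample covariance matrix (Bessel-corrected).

Step 1 — column means:
  mean(A) = (4 + 7 + 7 + 2) / 4 = 20/4 = 5
  mean(B) = (8 + 1 + 1 + 1) / 4 = 11/4 = 2.75

Step 2 — sample covariance S[i,j] = (1/(n-1)) · Σ_k (x_{k,i} - mean_i) · (x_{k,j} - mean_j), with n-1 = 3.
  S[A,A] = ((-1)·(-1) + (2)·(2) + (2)·(2) + (-3)·(-3)) / 3 = 18/3 = 6
  S[A,B] = ((-1)·(5.25) + (2)·(-1.75) + (2)·(-1.75) + (-3)·(-1.75)) / 3 = -7/3 = -2.3333
  S[B,B] = ((5.25)·(5.25) + (-1.75)·(-1.75) + (-1.75)·(-1.75) + (-1.75)·(-1.75)) / 3 = 36.75/3 = 12.25

S is symmetric (S[j,i] = S[i,j]). Assembling:

S = [[6, -2.3333],
 [-2.3333, 12.25]]


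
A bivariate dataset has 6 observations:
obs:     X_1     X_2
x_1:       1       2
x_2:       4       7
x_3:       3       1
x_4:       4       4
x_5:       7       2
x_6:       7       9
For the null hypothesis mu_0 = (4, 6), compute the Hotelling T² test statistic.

Step 1 — sample mean vector:
  mean(X_1) = (1 + 4 + 3 + 4 + 7 + 7) / 6 = 26/6 = 4.3333
  mean(X_2) = (2 + 7 + 1 + 4 + 2 + 9) / 6 = 25/6 = 4.1667
  x̄ = (4.3333, 4.1667),  deviation x̄ - mu_0 = (4.3333, 4.1667) - (4, 6) = (0.3333, -1.8333).

Step 2 — sample covariance matrix, S[i,j] = (1/(n-1)) · Σ_k (x_{k,i} - mean_i) · (x_{k,j} - mean_j), divisor n-1 = 5:
  S[X_1,X_1] = ((-3.3333)·(-3.3333) + (-0.3333)·(-0.3333) + (-1.3333)·(-1.3333) + (-0.3333)·(-0.3333) + (2.6667)·(2.6667) + (2.6667)·(2.6667)) / 5 = 27.3333/5 = 5.4667
  S[X_1,X_2] = ((-3.3333)·(-2.1667) + (-0.3333)·(2.8333) + (-1.3333)·(-3.1667) + (-0.3333)·(-0.1667) + (2.6667)·(-2.1667) + (2.6667)·(4.8333)) / 5 = 17.6667/5 = 3.5333
  S[X_2,X_2] = ((-2.1667)·(-2.1667) + (2.8333)·(2.8333) + (-3.1667)·(-3.1667) + (-0.1667)·(-0.1667) + (-2.1667)·(-2.1667) + (4.8333)·(4.8333)) / 5 = 50.8333/5 = 10.1667
  S = [[5.4667, 3.5333],
 [3.5333, 10.1667]].

Step 3 — invert S. det(S) = 5.4667·10.1667 - (3.5333)² = 43.0933.
  S^{-1} = (1/det) · [[d, -b], [-b, a]] = [[0.2359, -0.082],
 [-0.082, 0.1269]].

Step 4 — quadratic form (x̄ - mu_0)^T · S^{-1} · (x̄ - mu_0):
  S^{-1} · (x̄ - mu_0) = (0.229, -0.2599),
  (x̄ - mu_0)^T · [...] = (0.3333)·(0.229) + (-1.8333)·(-0.2599) = 0.5528.

Step 5 — scale by n: T² = 6 · 0.5528 = 3.3168.

T² ≈ 3.3168


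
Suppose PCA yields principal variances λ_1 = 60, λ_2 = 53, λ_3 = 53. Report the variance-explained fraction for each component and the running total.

Step 1 — total variance = trace(Sigma) = Σ λ_i = 60 + 53 + 53 = 166.

Step 2 — fraction explained by component i = λ_i / Σ λ:
  PC1: 60/166 = 0.3614
  PC2: 53/166 = 0.3193
  PC3: 53/166 = 0.3193

Step 3 — cumulative fraction after k components = (λ_1 + ... + λ_k) / Σ λ:
  k = 1: 60/166 = 0.3614
  k = 2: (60 + 53)/166 = 113/166 = 0.6807
  k = 3: (60 + 53 + 53)/166 = 166/166 = 1

Summary (fraction, with percent):

explained: PC1 0.3614 (36.14%), PC2 0.3193 (31.93%), PC3 0.3193 (31.93%);  cumulative: 0.3614, 0.6807, 1


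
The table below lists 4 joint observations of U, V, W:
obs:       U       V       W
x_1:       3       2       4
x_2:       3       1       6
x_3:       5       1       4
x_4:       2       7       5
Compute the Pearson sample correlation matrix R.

Step 1 — column means:
  mean(U) = (3 + 3 + 5 + 2) / 4 = 13/4 = 3.25
  mean(V) = (2 + 1 + 1 + 7) / 4 = 11/4 = 2.75
  mean(W) = (4 + 6 + 4 + 5) / 4 = 19/4 = 4.75

Step 2 — sample variances and covariances s[i,j] = (1/(n-1)) · Σ_k (x_{k,i} - mean_i) · (x_{k,j} - mean_j), with n-1 = 3:
  s[U,U] = ((-0.25)·(-0.25) + (-0.25)·(-0.25) + (1.75)·(1.75) + (-1.25)·(-1.25)) / 3 = 4.75/3 = 1.5833
  s[U,V] = ((-0.25)·(-0.75) + (-0.25)·(-1.75) + (1.75)·(-1.75) + (-1.25)·(4.25)) / 3 = -7.75/3 = -2.5833
  s[U,W] = ((-0.25)·(-0.75) + (-0.25)·(1.25) + (1.75)·(-0.75) + (-1.25)·(0.25)) / 3 = -1.75/3 = -0.5833
  s[V,V] = ((-0.75)·(-0.75) + (-1.75)·(-1.75) + (-1.75)·(-1.75) + (4.25)·(4.25)) / 3 = 24.75/3 = 8.25
  s[V,W] = ((-0.75)·(-0.75) + (-1.75)·(1.25) + (-1.75)·(-0.75) + (4.25)·(0.25)) / 3 = 0.75/3 = 0.25
  s[W,W] = ((-0.75)·(-0.75) + (1.25)·(1.25) + (-0.75)·(-0.75) + (0.25)·(0.25)) / 3 = 2.75/3 = 0.9167
  Sample standard deviations s_i = √(s[i,i]):
  s(U) = √(1.5833) = 1.2583
  s(V) = √(8.25) = 2.8723
  s(W) = √(0.9167) = 0.9574

Step 3 — r_{ij} = s_{ij} / (s_i · s_j):
  r[U,U] = 1 (diagonal).
  r[U,V] = -2.5833 / (1.2583 · 2.8723) = -2.5833 / 3.6142 = -0.7148
  r[U,W] = -0.5833 / (1.2583 · 0.9574) = -0.5833 / 1.2047 = -0.4842
  r[V,V] = 1 (diagonal).
  r[V,W] = 0.25 / (2.8723 · 0.9574) = 0.25 / 2.75 = 0.0909
  r[W,W] = 1 (diagonal).

R is symmetric with unit diagonal. Assembling:

R = [[1, -0.7148, -0.4842],
 [-0.7148, 1, 0.0909],
 [-0.4842, 0.0909, 1]]


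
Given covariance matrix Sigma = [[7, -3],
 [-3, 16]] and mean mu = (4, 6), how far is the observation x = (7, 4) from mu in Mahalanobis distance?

Step 1 — centre the observation: (x - mu) = (3, -2).

Step 2 — invert Sigma. det(Sigma) = 7·16 - (-3)² = 103.
  Sigma^{-1} = (1/det) · [[d, -b], [-b, a]] = [[0.1553, 0.0291],
 [0.0291, 0.068]].

Step 3 — form the quadratic (x - mu)^T · Sigma^{-1} · (x - mu):
  Sigma^{-1} · (x - mu) = (0.4078, -0.0485).
  (x - mu)^T · [Sigma^{-1} · (x - mu)] = (3)·(0.4078) + (-2)·(-0.0485) = 1.3204.

Step 4 — take square root: d = √(1.3204) ≈ 1.1491.

d(x, mu) = √(1.3204) ≈ 1.1491


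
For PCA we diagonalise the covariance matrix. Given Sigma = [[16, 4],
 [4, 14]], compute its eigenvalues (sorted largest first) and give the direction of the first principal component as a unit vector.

Step 1 — characteristic polynomial of 2×2 Sigma:
  det(Sigma - λI) = λ² - trace · λ + det = 0.
  trace = 16 + 14 = 30, det = 16·14 - (4)² = 208.
Step 2 — discriminant:
  Δ = trace² - 4·det = 900 - 832 = 68.
Step 3 — eigenvalues:
  λ = (trace ± √Δ)/2 = (30 ± 8.2462)/2,
  λ_1 = 19.1231,  λ_2 = 10.8769.

Step 4 — unit eigenvector for λ_1: solve (Sigma - λ_1 I)v = 0. First row:
  (16 - 19.1231)·v_x + (4)·v_y = 0, i.e. (-3.1231)·v_x + (4)·v_y = 0,
  so v ∝ (b, λ_1 - a) = (4, 3.1231) = u.
  ||u|| = √((4)² + (3.1231)²) = √(25.7538) ≈ 5.0748,
  v_1 = u/||u|| ≈ (0.7882, 0.6154) (||v_1|| = 1).

λ_1 = 19.1231,  λ_2 = 10.8769;  v_1 ≈ (0.7882, 0.6154)


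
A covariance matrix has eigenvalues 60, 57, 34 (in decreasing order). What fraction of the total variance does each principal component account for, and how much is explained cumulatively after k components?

Step 1 — total variance = trace(Sigma) = Σ λ_i = 60 + 57 + 34 = 151.

Step 2 — fraction explained by component i = λ_i / Σ λ:
  PC1: 60/151 = 0.3974
  PC2: 57/151 = 0.3775
  PC3: 34/151 = 0.2252

Step 3 — cumulative fraction after k components = (λ_1 + ... + λ_k) / Σ λ:
  k = 1: 60/151 = 0.3974
  k = 2: (60 + 57)/151 = 117/151 = 0.7748
  k = 3: (60 + 57 + 34)/151 = 151/151 = 1

Summary (fraction, with percent):

explained: PC1 0.3974 (39.74%), PC2 0.3775 (37.75%), PC3 0.2252 (22.52%);  cumulative: 0.3974, 0.7748, 1


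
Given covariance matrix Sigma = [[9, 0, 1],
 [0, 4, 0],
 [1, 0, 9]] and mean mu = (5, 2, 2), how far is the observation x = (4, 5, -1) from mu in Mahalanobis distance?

Step 1 — centre the observation: (x - mu) = (-1, 3, -3).

Step 2 — invert Sigma (cofactor / det for 3×3, or solve directly):
  Sigma^{-1} = [[0.1125, 0, -0.0125],
 [0, 0.25, 0],
 [-0.0125, 0, 0.1125]].

Step 3 — form the quadratic (x - mu)^T · Sigma^{-1} · (x - mu):
  Sigma^{-1} · (x - mu) = (-0.075, 0.75, -0.325).
  (x - mu)^T · [Sigma^{-1} · (x - mu)] = (-1)·(-0.075) + (3)·(0.75) + (-3)·(-0.325) = 3.3.

Step 4 — take square root: d = √(3.3) ≈ 1.8166.

d(x, mu) = √(3.3) ≈ 1.8166


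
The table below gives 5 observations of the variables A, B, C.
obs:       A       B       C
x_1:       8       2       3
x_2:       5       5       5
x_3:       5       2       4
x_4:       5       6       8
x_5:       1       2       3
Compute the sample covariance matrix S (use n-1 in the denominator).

Step 1 — column means:
  mean(A) = (8 + 5 + 5 + 5 + 1) / 5 = 24/5 = 4.8
  mean(B) = (2 + 5 + 2 + 6 + 2) / 5 = 17/5 = 3.4
  mean(C) = (3 + 5 + 4 + 8 + 3) / 5 = 23/5 = 4.6

Step 2 — sample covariance S[i,j] = (1/(n-1)) · Σ_k (x_{k,i} - mean_i) · (x_{k,j} - mean_j), with n-1 = 4.
  S[A,A] = ((3.2)·(3.2) + (0.2)·(0.2) + (0.2)·(0.2) + (0.2)·(0.2) + (-3.8)·(-3.8)) / 4 = 24.8/4 = 6.2
  S[A,B] = ((3.2)·(-1.4) + (0.2)·(1.6) + (0.2)·(-1.4) + (0.2)·(2.6) + (-3.8)·(-1.4)) / 4 = 1.4/4 = 0.35
  S[A,C] = ((3.2)·(-1.6) + (0.2)·(0.4) + (0.2)·(-0.6) + (0.2)·(3.4) + (-3.8)·(-1.6)) / 4 = 1.6/4 = 0.4
  S[B,B] = ((-1.4)·(-1.4) + (1.6)·(1.6) + (-1.4)·(-1.4) + (2.6)·(2.6) + (-1.4)·(-1.4)) / 4 = 15.2/4 = 3.8
  S[B,C] = ((-1.4)·(-1.6) + (1.6)·(0.4) + (-1.4)·(-0.6) + (2.6)·(3.4) + (-1.4)·(-1.6)) / 4 = 14.8/4 = 3.7
  S[C,C] = ((-1.6)·(-1.6) + (0.4)·(0.4) + (-0.6)·(-0.6) + (3.4)·(3.4) + (-1.6)·(-1.6)) / 4 = 17.2/4 = 4.3

S is symmetric (S[j,i] = S[i,j]). Assembling:

S = [[6.2, 0.35, 0.4],
 [0.35, 3.8, 3.7],
 [0.4, 3.7, 4.3]]


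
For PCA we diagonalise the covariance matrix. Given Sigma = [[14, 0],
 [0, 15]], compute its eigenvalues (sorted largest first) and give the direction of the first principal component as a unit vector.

Step 1 — characteristic polynomial of 2×2 Sigma:
  det(Sigma - λI) = λ² - trace · λ + det = 0.
  trace = 14 + 15 = 29, det = 14·15 - (0)² = 210.
Step 2 — discriminant:
  Δ = trace² - 4·det = 841 - 840 = 1.
Step 3 — eigenvalues:
  λ = (trace ± √Δ)/2 = (29 ± 1)/2,
  λ_1 = 15,  λ_2 = 14.

Step 4 — unit eigenvector for λ_1: Sigma is diagonal, so its eigenvectors are the coordinate axes. λ_1 = 15 is the diagonal entry on the second coordinate axis, hence
  v_1 = (0, 1) (||v_1|| = 1).

λ_1 = 15,  λ_2 = 14;  v_1 ≈ (0, 1)


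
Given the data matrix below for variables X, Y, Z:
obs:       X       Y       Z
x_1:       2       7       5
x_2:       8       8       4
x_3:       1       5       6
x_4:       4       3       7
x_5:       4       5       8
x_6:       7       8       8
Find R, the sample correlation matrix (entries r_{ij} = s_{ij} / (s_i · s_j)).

Step 1 — column means:
  mean(X) = (2 + 8 + 1 + 4 + 4 + 7) / 6 = 26/6 = 4.3333
  mean(Y) = (7 + 8 + 5 + 3 + 5 + 8) / 6 = 36/6 = 6
  mean(Z) = (5 + 4 + 6 + 7 + 8 + 8) / 6 = 38/6 = 6.3333

Step 2 — sample variances and covariances s[i,j] = (1/(n-1)) · Σ_k (x_{k,i} - mean_i) · (x_{k,j} - mean_j), with n-1 = 5:
  s[X,X] = ((-2.3333)·(-2.3333) + (3.6667)·(3.6667) + (-3.3333)·(-3.3333) + (-0.3333)·(-0.3333) + (-0.3333)·(-0.3333) + (2.6667)·(2.6667)) / 5 = 37.3333/5 = 7.4667
  s[X,Y] = ((-2.3333)·(1) + (3.6667)·(2) + (-3.3333)·(-1) + (-0.3333)·(-3) + (-0.3333)·(-1) + (2.6667)·(2)) / 5 = 15/5 = 3
  s[X,Z] = ((-2.3333)·(-1.3333) + (3.6667)·(-2.3333) + (-3.3333)·(-0.3333) + (-0.3333)·(0.6667) + (-0.3333)·(1.6667) + (2.6667)·(1.6667)) / 5 = -0.6667/5 = -0.1333
  s[Y,Y] = ((1)·(1) + (2)·(2) + (-1)·(-1) + (-3)·(-3) + (-1)·(-1) + (2)·(2)) / 5 = 20/5 = 4
  s[Y,Z] = ((1)·(-1.3333) + (2)·(-2.3333) + (-1)·(-0.3333) + (-3)·(0.6667) + (-1)·(1.6667) + (2)·(1.6667)) / 5 = -6/5 = -1.2
  s[Z,Z] = ((-1.3333)·(-1.3333) + (-2.3333)·(-2.3333) + (-0.3333)·(-0.3333) + (0.6667)·(0.6667) + (1.6667)·(1.6667) + (1.6667)·(1.6667)) / 5 = 13.3333/5 = 2.6667
  Sample standard deviations s_i = √(s[i,i]):
  s(X) = √(7.4667) = 2.7325
  s(Y) = √(4) = 2
  s(Z) = √(2.6667) = 1.633

Step 3 — r_{ij} = s_{ij} / (s_i · s_j):
  r[X,X] = 1 (diagonal).
  r[X,Y] = 3 / (2.7325 · 2) = 3 / 5.465 = 0.5489
  r[X,Z] = -0.1333 / (2.7325 · 1.633) = -0.1333 / 4.4622 = -0.0299
  r[Y,Y] = 1 (diagonal).
  r[Y,Z] = -1.2 / (2 · 1.633) = -1.2 / 3.266 = -0.3674
  r[Z,Z] = 1 (diagonal).

R is symmetric with unit diagonal. Assembling:

R = [[1, 0.5489, -0.0299],
 [0.5489, 1, -0.3674],
 [-0.0299, -0.3674, 1]]


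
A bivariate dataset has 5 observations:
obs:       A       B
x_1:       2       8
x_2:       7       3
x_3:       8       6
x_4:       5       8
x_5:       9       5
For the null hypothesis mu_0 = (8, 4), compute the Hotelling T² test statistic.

Step 1 — sample mean vector:
  mean(A) = (2 + 7 + 8 + 5 + 9) / 5 = 31/5 = 6.2
  mean(B) = (8 + 3 + 6 + 8 + 5) / 5 = 30/5 = 6
  x̄ = (6.2, 6),  deviation x̄ - mu_0 = (6.2, 6) - (8, 4) = (-1.8, 2).

Step 2 — sample covariance matrix, S[i,j] = (1/(n-1)) · Σ_k (x_{k,i} - mean_i) · (x_{k,j} - mean_j), divisor n-1 = 4:
  S[A,A] = ((-4.2)·(-4.2) + (0.8)·(0.8) + (1.8)·(1.8) + (-1.2)·(-1.2) + (2.8)·(2.8)) / 4 = 30.8/4 = 7.7
  S[A,B] = ((-4.2)·(2) + (0.8)·(-3) + (1.8)·(0) + (-1.2)·(2) + (2.8)·(-1)) / 4 = -16/4 = -4
  S[B,B] = ((2)·(2) + (-3)·(-3) + (0)·(0) + (2)·(2) + (-1)·(-1)) / 4 = 18/4 = 4.5
  S = [[7.7, -4],
 [-4, 4.5]].

Step 3 — invert S. det(S) = 7.7·4.5 - (-4)² = 18.65.
  S^{-1} = (1/det) · [[d, -b], [-b, a]] = [[0.2413, 0.2145],
 [0.2145, 0.4129]].

Step 4 — quadratic form (x̄ - mu_0)^T · S^{-1} · (x̄ - mu_0):
  S^{-1} · (x̄ - mu_0) = (-0.0054, 0.4397),
  (x̄ - mu_0)^T · [...] = (-1.8)·(-0.0054) + (2)·(0.4397) = 0.889.

Step 5 — scale by n: T² = 5 · 0.889 = 4.445.

T² ≈ 4.445


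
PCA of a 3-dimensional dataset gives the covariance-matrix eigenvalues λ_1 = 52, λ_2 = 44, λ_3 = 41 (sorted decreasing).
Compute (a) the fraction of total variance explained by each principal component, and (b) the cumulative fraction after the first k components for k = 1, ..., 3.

Step 1 — total variance = trace(Sigma) = Σ λ_i = 52 + 44 + 41 = 137.

Step 2 — fraction explained by component i = λ_i / Σ λ:
  PC1: 52/137 = 0.3796
  PC2: 44/137 = 0.3212
  PC3: 41/137 = 0.2993

Step 3 — cumulative fraction after k components = (λ_1 + ... + λ_k) / Σ λ:
  k = 1: 52/137 = 0.3796
  k = 2: (52 + 44)/137 = 96/137 = 0.7007
  k = 3: (52 + 44 + 41)/137 = 137/137 = 1

Summary (fraction, with percent):

explained: PC1 0.3796 (37.96%), PC2 0.3212 (32.12%), PC3 0.2993 (29.93%);  cumulative: 0.3796, 0.7007, 1


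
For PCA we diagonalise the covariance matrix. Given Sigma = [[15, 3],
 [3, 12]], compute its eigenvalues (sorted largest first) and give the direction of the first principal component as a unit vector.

Step 1 — characteristic polynomial of 2×2 Sigma:
  det(Sigma - λI) = λ² - trace · λ + det = 0.
  trace = 15 + 12 = 27, det = 15·12 - (3)² = 171.
Step 2 — discriminant:
  Δ = trace² - 4·det = 729 - 684 = 45.
Step 3 — eigenvalues:
  λ = (trace ± √Δ)/2 = (27 ± 6.7082)/2,
  λ_1 = 16.8541,  λ_2 = 10.1459.

Step 4 — unit eigenvector for λ_1: solve (Sigma - λ_1 I)v = 0. First row:
  (15 - 16.8541)·v_x + (3)·v_y = 0, i.e. (-1.8541)·v_x + (3)·v_y = 0,
  so v ∝ (b, λ_1 - a) = (3, 1.8541) = u.
  ||u|| = √((3)² + (1.8541)²) = √(12.4377) ≈ 3.5267,
  v_1 = u/||u|| ≈ (0.8507, 0.5257) (||v_1|| = 1).

λ_1 = 16.8541,  λ_2 = 10.1459;  v_1 ≈ (0.8507, 0.5257)


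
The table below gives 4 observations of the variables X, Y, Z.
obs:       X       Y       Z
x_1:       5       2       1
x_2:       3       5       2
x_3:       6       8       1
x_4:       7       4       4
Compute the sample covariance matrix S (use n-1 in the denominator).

Step 1 — column means:
  mean(X) = (5 + 3 + 6 + 7) / 4 = 21/4 = 5.25
  mean(Y) = (2 + 5 + 8 + 4) / 4 = 19/4 = 4.75
  mean(Z) = (1 + 2 + 1 + 4) / 4 = 8/4 = 2

Step 2 — sample covariance S[i,j] = (1/(n-1)) · Σ_k (x_{k,i} - mean_i) · (x_{k,j} - mean_j), with n-1 = 3.
  S[X,X] = ((-0.25)·(-0.25) + (-2.25)·(-2.25) + (0.75)·(0.75) + (1.75)·(1.75)) / 3 = 8.75/3 = 2.9167
  S[X,Y] = ((-0.25)·(-2.75) + (-2.25)·(0.25) + (0.75)·(3.25) + (1.75)·(-0.75)) / 3 = 1.25/3 = 0.4167
  S[X,Z] = ((-0.25)·(-1) + (-2.25)·(0) + (0.75)·(-1) + (1.75)·(2)) / 3 = 3/3 = 1
  S[Y,Y] = ((-2.75)·(-2.75) + (0.25)·(0.25) + (3.25)·(3.25) + (-0.75)·(-0.75)) / 3 = 18.75/3 = 6.25
  S[Y,Z] = ((-2.75)·(-1) + (0.25)·(0) + (3.25)·(-1) + (-0.75)·(2)) / 3 = -2/3 = -0.6667
  S[Z,Z] = ((-1)·(-1) + (0)·(0) + (-1)·(-1) + (2)·(2)) / 3 = 6/3 = 2

S is symmetric (S[j,i] = S[i,j]). Assembling:

S = [[2.9167, 0.4167, 1],
 [0.4167, 6.25, -0.6667],
 [1, -0.6667, 2]]


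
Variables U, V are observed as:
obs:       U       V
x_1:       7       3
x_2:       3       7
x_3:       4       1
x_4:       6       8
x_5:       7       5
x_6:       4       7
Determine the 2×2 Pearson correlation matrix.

Step 1 — column means:
  mean(U) = (7 + 3 + 4 + 6 + 7 + 4) / 6 = 31/6 = 5.1667
  mean(V) = (3 + 7 + 1 + 8 + 5 + 7) / 6 = 31/6 = 5.1667

Step 2 — sample variances and covariances s[i,j] = (1/(n-1)) · Σ_k (x_{k,i} - mean_i) · (x_{k,j} - mean_j), with n-1 = 5:
  s[U,U] = ((1.8333)·(1.8333) + (-2.1667)·(-2.1667) + (-1.1667)·(-1.1667) + (0.8333)·(0.8333) + (1.8333)·(1.8333) + (-1.1667)·(-1.1667)) / 5 = 14.8333/5 = 2.9667
  s[U,V] = ((1.8333)·(-2.1667) + (-2.1667)·(1.8333) + (-1.1667)·(-4.1667) + (0.8333)·(2.8333) + (1.8333)·(-0.1667) + (-1.1667)·(1.8333)) / 5 = -3.1667/5 = -0.6333
  s[V,V] = ((-2.1667)·(-2.1667) + (1.8333)·(1.8333) + (-4.1667)·(-4.1667) + (2.8333)·(2.8333) + (-0.1667)·(-0.1667) + (1.8333)·(1.8333)) / 5 = 36.8333/5 = 7.3667
  Sample standard deviations s_i = √(s[i,i]):
  s(U) = √(2.9667) = 1.7224
  s(V) = √(7.3667) = 2.7142

Step 3 — r_{ij} = s_{ij} / (s_i · s_j):
  r[U,U] = 1 (diagonal).
  r[U,V] = -0.6333 / (1.7224 · 2.7142) = -0.6333 / 4.6749 = -0.1355
  r[V,V] = 1 (diagonal).

R is symmetric with unit diagonal. Assembling:

R = [[1, -0.1355],
 [-0.1355, 1]]


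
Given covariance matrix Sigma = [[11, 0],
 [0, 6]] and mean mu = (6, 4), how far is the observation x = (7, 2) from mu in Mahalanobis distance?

Step 1 — centre the observation: (x - mu) = (1, -2).

Step 2 — invert Sigma. det(Sigma) = 11·6 - (0)² = 66.
  Sigma^{-1} = (1/det) · [[d, -b], [-b, a]] = [[0.0909, 0],
 [0, 0.1667]].

Step 3 — form the quadratic (x - mu)^T · Sigma^{-1} · (x - mu):
  Sigma^{-1} · (x - mu) = (0.0909, -0.3333).
  (x - mu)^T · [Sigma^{-1} · (x - mu)] = (1)·(0.0909) + (-2)·(-0.3333) = 0.7576.

Step 4 — take square root: d = √(0.7576) ≈ 0.8704.

d(x, mu) = √(0.7576) ≈ 0.8704


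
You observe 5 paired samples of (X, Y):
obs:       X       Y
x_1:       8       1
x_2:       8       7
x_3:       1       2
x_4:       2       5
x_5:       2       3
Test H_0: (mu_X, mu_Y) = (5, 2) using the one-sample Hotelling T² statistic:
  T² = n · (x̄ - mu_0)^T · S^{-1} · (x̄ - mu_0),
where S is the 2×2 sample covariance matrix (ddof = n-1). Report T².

Step 1 — sample mean vector:
  mean(X) = (8 + 8 + 1 + 2 + 2) / 5 = 21/5 = 4.2
  mean(Y) = (1 + 7 + 2 + 5 + 3) / 5 = 18/5 = 3.6
  x̄ = (4.2, 3.6),  deviation x̄ - mu_0 = (4.2, 3.6) - (5, 2) = (-0.8, 1.6).

Step 2 — sample covariance matrix, S[i,j] = (1/(n-1)) · Σ_k (x_{k,i} - mean_i) · (x_{k,j} - mean_j), divisor n-1 = 4:
  S[X,X] = ((3.8)·(3.8) + (3.8)·(3.8) + (-3.2)·(-3.2) + (-2.2)·(-2.2) + (-2.2)·(-2.2)) / 4 = 48.8/4 = 12.2
  S[X,Y] = ((3.8)·(-2.6) + (3.8)·(3.4) + (-3.2)·(-1.6) + (-2.2)·(1.4) + (-2.2)·(-0.6)) / 4 = 6.4/4 = 1.6
  S[Y,Y] = ((-2.6)·(-2.6) + (3.4)·(3.4) + (-1.6)·(-1.6) + (1.4)·(1.4) + (-0.6)·(-0.6)) / 4 = 23.2/4 = 5.8
  S = [[12.2, 1.6],
 [1.6, 5.8]].

Step 3 — invert S. det(S) = 12.2·5.8 - (1.6)² = 68.2.
  S^{-1} = (1/det) · [[d, -b], [-b, a]] = [[0.085, -0.0235],
 [-0.0235, 0.1789]].

Step 4 — quadratic form (x̄ - mu_0)^T · S^{-1} · (x̄ - mu_0):
  S^{-1} · (x̄ - mu_0) = (-0.1056, 0.305),
  (x̄ - mu_0)^T · [...] = (-0.8)·(-0.1056) + (1.6)·(0.305) = 0.5724.

Step 5 — scale by n: T² = 5 · 0.5724 = 2.8622.

T² ≈ 2.8622


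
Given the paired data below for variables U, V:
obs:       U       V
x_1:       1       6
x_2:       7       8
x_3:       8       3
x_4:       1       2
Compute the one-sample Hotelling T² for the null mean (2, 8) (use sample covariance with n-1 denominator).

Step 1 — sample mean vector:
  mean(U) = (1 + 7 + 8 + 1) / 4 = 17/4 = 4.25
  mean(V) = (6 + 8 + 3 + 2) / 4 = 19/4 = 4.75
  x̄ = (4.25, 4.75),  deviation x̄ - mu_0 = (4.25, 4.75) - (2, 8) = (2.25, -3.25).

Step 2 — sample covariance matrix, S[i,j] = (1/(n-1)) · Σ_k (x_{k,i} - mean_i) · (x_{k,j} - mean_j), divisor n-1 = 3:
  S[U,U] = ((-3.25)·(-3.25) + (2.75)·(2.75) + (3.75)·(3.75) + (-3.25)·(-3.25)) / 3 = 42.75/3 = 14.25
  S[U,V] = ((-3.25)·(1.25) + (2.75)·(3.25) + (3.75)·(-1.75) + (-3.25)·(-2.75)) / 3 = 7.25/3 = 2.4167
  S[V,V] = ((1.25)·(1.25) + (3.25)·(3.25) + (-1.75)·(-1.75) + (-2.75)·(-2.75)) / 3 = 22.75/3 = 7.5833
  S = [[14.25, 2.4167],
 [2.4167, 7.5833]].

Step 3 — invert S. det(S) = 14.25·7.5833 - (2.4167)² = 102.2222.
  S^{-1} = (1/det) · [[d, -b], [-b, a]] = [[0.0742, -0.0236],
 [-0.0236, 0.1394]].

Step 4 — quadratic form (x̄ - mu_0)^T · S^{-1} · (x̄ - mu_0):
  S^{-1} · (x̄ - mu_0) = (0.2438, -0.5063),
  (x̄ - mu_0)^T · [...] = (2.25)·(0.2438) + (-3.25)·(-0.5063) = 2.1938.

Step 5 — scale by n: T² = 4 · 2.1938 = 8.775.

T² ≈ 8.775


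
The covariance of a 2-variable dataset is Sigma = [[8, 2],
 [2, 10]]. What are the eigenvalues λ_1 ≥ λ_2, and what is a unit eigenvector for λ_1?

Step 1 — characteristic polynomial of 2×2 Sigma:
  det(Sigma - λI) = λ² - trace · λ + det = 0.
  trace = 8 + 10 = 18, det = 8·10 - (2)² = 76.
Step 2 — discriminant:
  Δ = trace² - 4·det = 324 - 304 = 20.
Step 3 — eigenvalues:
  λ = (trace ± √Δ)/2 = (18 ± 4.4721)/2,
  λ_1 = 11.2361,  λ_2 = 6.7639.

Step 4 — unit eigenvector for λ_1: solve (Sigma - λ_1 I)v = 0. First row:
  (8 - 11.2361)·v_x + (2)·v_y = 0, i.e. (-3.2361)·v_x + (2)·v_y = 0,
  so v ∝ (b, λ_1 - a) = (2, 3.2361) = u.
  ||u|| = √((2)² + (3.2361)²) = √(14.4721) ≈ 3.8042,
  v_1 = u/||u|| ≈ (0.5257, 0.8507) (||v_1|| = 1).

λ_1 = 11.2361,  λ_2 = 6.7639;  v_1 ≈ (0.5257, 0.8507)


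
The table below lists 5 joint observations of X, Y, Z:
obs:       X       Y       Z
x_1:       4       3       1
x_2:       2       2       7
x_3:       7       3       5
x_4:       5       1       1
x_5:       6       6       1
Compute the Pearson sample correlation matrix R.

Step 1 — column means:
  mean(X) = (4 + 2 + 7 + 5 + 6) / 5 = 24/5 = 4.8
  mean(Y) = (3 + 2 + 3 + 1 + 6) / 5 = 15/5 = 3
  mean(Z) = (1 + 7 + 5 + 1 + 1) / 5 = 15/5 = 3

Step 2 — sample variances and covariances s[i,j] = (1/(n-1)) · Σ_k (x_{k,i} - mean_i) · (x_{k,j} - mean_j), with n-1 = 4:
  s[X,X] = ((-0.8)·(-0.8) + (-2.8)·(-2.8) + (2.2)·(2.2) + (0.2)·(0.2) + (1.2)·(1.2)) / 4 = 14.8/4 = 3.7
  s[X,Y] = ((-0.8)·(0) + (-2.8)·(-1) + (2.2)·(0) + (0.2)·(-2) + (1.2)·(3)) / 4 = 6/4 = 1.5
  s[X,Z] = ((-0.8)·(-2) + (-2.8)·(4) + (2.2)·(2) + (0.2)·(-2) + (1.2)·(-2)) / 4 = -8/4 = -2
  s[Y,Y] = ((0)·(0) + (-1)·(-1) + (0)·(0) + (-2)·(-2) + (3)·(3)) / 4 = 14/4 = 3.5
  s[Y,Z] = ((0)·(-2) + (-1)·(4) + (0)·(2) + (-2)·(-2) + (3)·(-2)) / 4 = -6/4 = -1.5
  s[Z,Z] = ((-2)·(-2) + (4)·(4) + (2)·(2) + (-2)·(-2) + (-2)·(-2)) / 4 = 32/4 = 8
  Sample standard deviations s_i = √(s[i,i]):
  s(X) = √(3.7) = 1.9235
  s(Y) = √(3.5) = 1.8708
  s(Z) = √(8) = 2.8284

Step 3 — r_{ij} = s_{ij} / (s_i · s_j):
  r[X,X] = 1 (diagonal).
  r[X,Y] = 1.5 / (1.9235 · 1.8708) = 1.5 / 3.5986 = 0.4168
  r[X,Z] = -2 / (1.9235 · 2.8284) = -2 / 5.4406 = -0.3676
  r[Y,Y] = 1 (diagonal).
  r[Y,Z] = -1.5 / (1.8708 · 2.8284) = -1.5 / 5.2915 = -0.2835
  r[Z,Z] = 1 (diagonal).

R is symmetric with unit diagonal. Assembling:

R = [[1, 0.4168, -0.3676],
 [0.4168, 1, -0.2835],
 [-0.3676, -0.2835, 1]]


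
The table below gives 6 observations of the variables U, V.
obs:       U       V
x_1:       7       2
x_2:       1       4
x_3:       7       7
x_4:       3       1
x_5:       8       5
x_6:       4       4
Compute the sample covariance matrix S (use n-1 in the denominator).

Step 1 — column means:
  mean(U) = (7 + 1 + 7 + 3 + 8 + 4) / 6 = 30/6 = 5
  mean(V) = (2 + 4 + 7 + 1 + 5 + 4) / 6 = 23/6 = 3.8333

Step 2 — sample covariance S[i,j] = (1/(n-1)) · Σ_k (x_{k,i} - mean_i) · (x_{k,j} - mean_j), with n-1 = 5.
  S[U,U] = ((2)·(2) + (-4)·(-4) + (2)·(2) + (-2)·(-2) + (3)·(3) + (-1)·(-1)) / 5 = 38/5 = 7.6
  S[U,V] = ((2)·(-1.8333) + (-4)·(0.1667) + (2)·(3.1667) + (-2)·(-2.8333) + (3)·(1.1667) + (-1)·(0.1667)) / 5 = 11/5 = 2.2
  S[V,V] = ((-1.8333)·(-1.8333) + (0.1667)·(0.1667) + (3.1667)·(3.1667) + (-2.8333)·(-2.8333) + (1.1667)·(1.1667) + (0.1667)·(0.1667)) / 5 = 22.8333/5 = 4.5667

S is symmetric (S[j,i] = S[i,j]). Assembling:

S = [[7.6, 2.2],
 [2.2, 4.5667]]


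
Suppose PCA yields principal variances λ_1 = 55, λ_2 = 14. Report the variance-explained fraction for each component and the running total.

Step 1 — total variance = trace(Sigma) = Σ λ_i = 55 + 14 = 69.

Step 2 — fraction explained by component i = λ_i / Σ λ:
  PC1: 55/69 = 0.7971
  PC2: 14/69 = 0.2029

Step 3 — cumulative fraction after k components = (λ_1 + ... + λ_k) / Σ λ:
  k = 1: 55/69 = 0.7971
  k = 2: (55 + 14)/69 = 69/69 = 1

Summary (fraction, with percent):

explained: PC1 0.7971 (79.71%), PC2 0.2029 (20.29%);  cumulative: 0.7971, 1


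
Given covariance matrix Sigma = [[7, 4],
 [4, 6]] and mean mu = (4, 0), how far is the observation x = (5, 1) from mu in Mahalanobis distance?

Step 1 — centre the observation: (x - mu) = (1, 1).

Step 2 — invert Sigma. det(Sigma) = 7·6 - (4)² = 26.
  Sigma^{-1} = (1/det) · [[d, -b], [-b, a]] = [[0.2308, -0.1538],
 [-0.1538, 0.2692]].

Step 3 — form the quadratic (x - mu)^T · Sigma^{-1} · (x - mu):
  Sigma^{-1} · (x - mu) = (0.0769, 0.1154).
  (x - mu)^T · [Sigma^{-1} · (x - mu)] = (1)·(0.0769) + (1)·(0.1154) = 0.1923.

Step 4 — take square root: d = √(0.1923) ≈ 0.4385.

d(x, mu) = √(0.1923) ≈ 0.4385


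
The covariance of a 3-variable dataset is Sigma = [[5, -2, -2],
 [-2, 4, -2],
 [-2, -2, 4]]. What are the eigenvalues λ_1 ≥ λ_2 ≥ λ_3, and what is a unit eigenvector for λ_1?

Step 1 — characteristic polynomial p(λ) = det(λI - Sigma) = λ³ - tr·λ² + c_1·λ - det, where tr = trace, c_1 = sum of the principal 2×2 minors, det = det(Sigma):
  tr = 5 + 4 + 4 = 13,
  c_1 = (5·4 - (-2)²) + (5·4 - (-2)²) + (4·4 - (-2)²) = 16 + 16 + 12 = 44,
  det = 5·(4·4 - (-2)²) - (-2)·((-2)·4 - (-2)·(-2)) + (-2)·((-2)·(-2) - 4·(-2)) = 5·(12) - (-2)·(-12) + (-2)·(12) = 12.
  So p(λ) = λ³ - 13λ² + 44λ - 12.
Step 2 — look for an integer root (rational root theorem: any rational root is an integer divisor of 12). Testing λ = 6:
  p(6) = 216 - 468 + 264 - 12 = 0  ✓
  Dividing out (λ - 6): p(λ) = (λ - 6)(λ² - 7λ + 2).
Step 3 — remaining eigenvalues from the quadratic λ² - 7λ + 2 = 0:
  Δ = 7² - 4·2 = 49 - 8 = 41,  λ = (7 ± √41)/2 = (7 ± 6.4031)/2 ≈ 6.7016 or 0.2984.
  Sorted: λ_1 = 6.7016,  λ_2 = 6,  λ_3 = 0.2984  (check: sum = 13 = tr ✓).

Step 4 — unit eigenvector for λ_1 ≈ 6.7016: v spans the null space of (Sigma - λ_1 I), whose rows are
  r_1 = (-1.7016, -2, -2),  r_2 = (-2, -2.7016, -2),  r_3 = (-2, -2, -2.7016).
  v is orthogonal to every row, so take v ∝ r_1 × r_2 = ((-2)·(-2) - (-2)·(-2.7016), (-2)·(-2) - (-1.7016)·(-2), (-1.7016)·(-2.7016) - (-2)·(-2)) ≈ (-1.4031, 0.5969, 0.5969).
  Rescale (multiply by -1 so the first nonzero entry is positive): u = (1.4031, -0.5969, -0.5969).
  ||u|| = √((1.4031)² + (-0.5969)² + (-0.5969)²) = √(2.6813) ≈ 1.6375,  v_1 = u/||u|| ≈ (0.8569, -0.3645, -0.3645) (||v_1|| = 1).

λ_1 = 6.7016,  λ_2 = 6,  λ_3 = 0.2984;  v_1 ≈ (0.8569, -0.3645, -0.3645)


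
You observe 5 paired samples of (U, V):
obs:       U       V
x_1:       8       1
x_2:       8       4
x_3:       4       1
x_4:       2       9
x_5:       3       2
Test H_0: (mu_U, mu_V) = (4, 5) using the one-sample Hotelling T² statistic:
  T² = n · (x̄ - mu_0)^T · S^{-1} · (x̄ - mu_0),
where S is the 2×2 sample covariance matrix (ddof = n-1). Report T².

Step 1 — sample mean vector:
  mean(U) = (8 + 8 + 4 + 2 + 3) / 5 = 25/5 = 5
  mean(V) = (1 + 4 + 1 + 9 + 2) / 5 = 17/5 = 3.4
  x̄ = (5, 3.4),  deviation x̄ - mu_0 = (5, 3.4) - (4, 5) = (1, -1.6).

Step 2 — sample covariance matrix, S[i,j] = (1/(n-1)) · Σ_k (x_{k,i} - mean_i) · (x_{k,j} - mean_j), divisor n-1 = 4:
  S[U,U] = ((3)·(3) + (3)·(3) + (-1)·(-1) + (-3)·(-3) + (-2)·(-2)) / 4 = 32/4 = 8
  S[U,V] = ((3)·(-2.4) + (3)·(0.6) + (-1)·(-2.4) + (-3)·(5.6) + (-2)·(-1.4)) / 4 = -17/4 = -4.25
  S[V,V] = ((-2.4)·(-2.4) + (0.6)·(0.6) + (-2.4)·(-2.4) + (5.6)·(5.6) + (-1.4)·(-1.4)) / 4 = 45.2/4 = 11.3
  S = [[8, -4.25],
 [-4.25, 11.3]].

Step 3 — invert S. det(S) = 8·11.3 - (-4.25)² = 72.3375.
  S^{-1} = (1/det) · [[d, -b], [-b, a]] = [[0.1562, 0.0588],
 [0.0588, 0.1106]].

Step 4 — quadratic form (x̄ - mu_0)^T · S^{-1} · (x̄ - mu_0):
  S^{-1} · (x̄ - mu_0) = (0.0622, -0.1182),
  (x̄ - mu_0)^T · [...] = (1)·(0.0622) + (-1.6)·(-0.1182) = 0.2513.

Step 5 — scale by n: T² = 5 · 0.2513 = 1.2566.

T² ≈ 1.2566


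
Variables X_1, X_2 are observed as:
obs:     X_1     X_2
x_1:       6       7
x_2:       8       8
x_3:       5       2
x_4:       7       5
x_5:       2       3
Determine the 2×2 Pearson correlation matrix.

Step 1 — column means:
  mean(X_1) = (6 + 8 + 5 + 7 + 2) / 5 = 28/5 = 5.6
  mean(X_2) = (7 + 8 + 2 + 5 + 3) / 5 = 25/5 = 5

Step 2 — sample variances and covariances s[i,j] = (1/(n-1)) · Σ_k (x_{k,i} - mean_i) · (x_{k,j} - mean_j), with n-1 = 4:
  s[X_1,X_1] = ((0.4)·(0.4) + (2.4)·(2.4) + (-0.6)·(-0.6) + (1.4)·(1.4) + (-3.6)·(-3.6)) / 4 = 21.2/4 = 5.3
  s[X_1,X_2] = ((0.4)·(2) + (2.4)·(3) + (-0.6)·(-3) + (1.4)·(0) + (-3.6)·(-2)) / 4 = 17/4 = 4.25
  s[X_2,X_2] = ((2)·(2) + (3)·(3) + (-3)·(-3) + (0)·(0) + (-2)·(-2)) / 4 = 26/4 = 6.5
  Sample standard deviations s_i = √(s[i,i]):
  s(X_1) = √(5.3) = 2.3022
  s(X_2) = √(6.5) = 2.5495

Step 3 — r_{ij} = s_{ij} / (s_i · s_j):
  r[X_1,X_1] = 1 (diagonal).
  r[X_1,X_2] = 4.25 / (2.3022 · 2.5495) = 4.25 / 5.8694 = 0.7241
  r[X_2,X_2] = 1 (diagonal).

R is symmetric with unit diagonal. Assembling:

R = [[1, 0.7241],
 [0.7241, 1]]


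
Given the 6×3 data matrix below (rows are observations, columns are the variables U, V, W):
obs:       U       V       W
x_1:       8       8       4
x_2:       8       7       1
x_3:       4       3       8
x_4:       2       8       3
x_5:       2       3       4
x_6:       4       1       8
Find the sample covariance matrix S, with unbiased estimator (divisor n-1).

Step 1 — column means:
  mean(U) = (8 + 8 + 4 + 2 + 2 + 4) / 6 = 28/6 = 4.6667
  mean(V) = (8 + 7 + 3 + 8 + 3 + 1) / 6 = 30/6 = 5
  mean(W) = (4 + 1 + 8 + 3 + 4 + 8) / 6 = 28/6 = 4.6667

Step 2 — sample covariance S[i,j] = (1/(n-1)) · Σ_k (x_{k,i} - mean_i) · (x_{k,j} - mean_j), with n-1 = 5.
  S[U,U] = ((3.3333)·(3.3333) + (3.3333)·(3.3333) + (-0.6667)·(-0.6667) + (-2.6667)·(-2.6667) + (-2.6667)·(-2.6667) + (-0.6667)·(-0.6667)) / 5 = 37.3333/5 = 7.4667
  S[U,V] = ((3.3333)·(3) + (3.3333)·(2) + (-0.6667)·(-2) + (-2.6667)·(3) + (-2.6667)·(-2) + (-0.6667)·(-4)) / 5 = 18/5 = 3.6
  S[U,W] = ((3.3333)·(-0.6667) + (3.3333)·(-3.6667) + (-0.6667)·(3.3333) + (-2.6667)·(-1.6667) + (-2.6667)·(-0.6667) + (-0.6667)·(3.3333)) / 5 = -12.6667/5 = -2.5333
  S[V,V] = ((3)·(3) + (2)·(2) + (-2)·(-2) + (3)·(3) + (-2)·(-2) + (-4)·(-4)) / 5 = 46/5 = 9.2
  S[V,W] = ((3)·(-0.6667) + (2)·(-3.6667) + (-2)·(3.3333) + (3)·(-1.6667) + (-2)·(-0.6667) + (-4)·(3.3333)) / 5 = -33/5 = -6.6
  S[W,W] = ((-0.6667)·(-0.6667) + (-3.6667)·(-3.6667) + (3.3333)·(3.3333) + (-1.6667)·(-1.6667) + (-0.6667)·(-0.6667) + (3.3333)·(3.3333)) / 5 = 39.3333/5 = 7.8667

S is symmetric (S[j,i] = S[i,j]). Assembling:

S = [[7.4667, 3.6, -2.5333],
 [3.6, 9.2, -6.6],
 [-2.5333, -6.6, 7.8667]]


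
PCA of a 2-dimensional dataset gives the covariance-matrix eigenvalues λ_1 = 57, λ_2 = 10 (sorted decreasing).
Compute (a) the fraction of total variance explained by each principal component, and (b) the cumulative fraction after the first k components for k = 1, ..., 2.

Step 1 — total variance = trace(Sigma) = Σ λ_i = 57 + 10 = 67.

Step 2 — fraction explained by component i = λ_i / Σ λ:
  PC1: 57/67 = 0.8507
  PC2: 10/67 = 0.1493

Step 3 — cumulative fraction after k components = (λ_1 + ... + λ_k) / Σ λ:
  k = 1: 57/67 = 0.8507
  k = 2: (57 + 10)/67 = 67/67 = 1

Summary (fraction, with percent):

explained: PC1 0.8507 (85.07%), PC2 0.1493 (14.93%);  cumulative: 0.8507, 1


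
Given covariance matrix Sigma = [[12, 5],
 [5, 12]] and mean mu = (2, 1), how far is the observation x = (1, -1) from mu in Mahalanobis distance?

Step 1 — centre the observation: (x - mu) = (-1, -2).

Step 2 — invert Sigma. det(Sigma) = 12·12 - (5)² = 119.
  Sigma^{-1} = (1/det) · [[d, -b], [-b, a]] = [[0.1008, -0.042],
 [-0.042, 0.1008]].

Step 3 — form the quadratic (x - mu)^T · Sigma^{-1} · (x - mu):
  Sigma^{-1} · (x - mu) = (-0.0168, -0.1597).
  (x - mu)^T · [Sigma^{-1} · (x - mu)] = (-1)·(-0.0168) + (-2)·(-0.1597) = 0.3361.

Step 4 — take square root: d = √(0.3361) ≈ 0.5798.

d(x, mu) = √(0.3361) ≈ 0.5798


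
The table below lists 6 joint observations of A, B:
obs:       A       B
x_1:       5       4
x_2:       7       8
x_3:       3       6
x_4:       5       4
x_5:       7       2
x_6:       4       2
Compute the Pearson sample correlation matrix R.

Step 1 — column means:
  mean(A) = (5 + 7 + 3 + 5 + 7 + 4) / 6 = 31/6 = 5.1667
  mean(B) = (4 + 8 + 6 + 4 + 2 + 2) / 6 = 26/6 = 4.3333

Step 2 — sample variances and covariances s[i,j] = (1/(n-1)) · Σ_k (x_{k,i} - mean_i) · (x_{k,j} - mean_j), with n-1 = 5:
  s[A,A] = ((-0.1667)·(-0.1667) + (1.8333)·(1.8333) + (-2.1667)·(-2.1667) + (-0.1667)·(-0.1667) + (1.8333)·(1.8333) + (-1.1667)·(-1.1667)) / 5 = 12.8333/5 = 2.5667
  s[A,B] = ((-0.1667)·(-0.3333) + (1.8333)·(3.6667) + (-2.1667)·(1.6667) + (-0.1667)·(-0.3333) + (1.8333)·(-2.3333) + (-1.1667)·(-2.3333)) / 5 = 1.6667/5 = 0.3333
  s[B,B] = ((-0.3333)·(-0.3333) + (3.6667)·(3.6667) + (1.6667)·(1.6667) + (-0.3333)·(-0.3333) + (-2.3333)·(-2.3333) + (-2.3333)·(-2.3333)) / 5 = 27.3333/5 = 5.4667
  Sample standard deviations s_i = √(s[i,i]):
  s(A) = √(2.5667) = 1.6021
  s(B) = √(5.4667) = 2.3381

Step 3 — r_{ij} = s_{ij} / (s_i · s_j):
  r[A,A] = 1 (diagonal).
  r[A,B] = 0.3333 / (1.6021 · 2.3381) = 0.3333 / 3.7458 = 0.089
  r[B,B] = 1 (diagonal).

R is symmetric with unit diagonal. Assembling:

R = [[1, 0.089],
 [0.089, 1]]
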